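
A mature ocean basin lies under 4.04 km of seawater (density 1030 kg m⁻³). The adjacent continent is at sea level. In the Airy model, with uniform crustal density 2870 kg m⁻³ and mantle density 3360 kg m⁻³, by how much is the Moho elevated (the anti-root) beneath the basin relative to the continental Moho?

By Archimedes' principle applied to the lithosphere: replacing crust with seawater at the top is compensated by replacing crust with mantle at the base: d (ρ_c − ρ_w) = a (ρ_m − ρ_c).
a = d (ρ_c − ρ_w)/(ρ_m − ρ_c) = 4.04 km × 1840/490 = 15.2 km.

15.2 km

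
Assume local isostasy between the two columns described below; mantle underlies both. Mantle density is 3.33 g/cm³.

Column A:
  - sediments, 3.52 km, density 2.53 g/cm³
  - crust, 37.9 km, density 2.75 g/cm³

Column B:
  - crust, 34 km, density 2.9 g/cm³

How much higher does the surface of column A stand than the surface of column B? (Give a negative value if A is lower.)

For any compensation level in the mantle, the mantle terms cancel and isostasy reduces to e = (Σt_A − Σt_B) − (Σ(ρt)_A − Σ(ρt)_B) / ρ_m.
Σt_A = 41.42 km; Σt_B = 34 km; Σ(ρt)_A = 113.1306; Σ(ρt)_B = 98.6 (in km·g/cm³).
e = (41.42 − 34) − (113.1306 − 98.6) / 3.33 = 3.06 km.

3.06 km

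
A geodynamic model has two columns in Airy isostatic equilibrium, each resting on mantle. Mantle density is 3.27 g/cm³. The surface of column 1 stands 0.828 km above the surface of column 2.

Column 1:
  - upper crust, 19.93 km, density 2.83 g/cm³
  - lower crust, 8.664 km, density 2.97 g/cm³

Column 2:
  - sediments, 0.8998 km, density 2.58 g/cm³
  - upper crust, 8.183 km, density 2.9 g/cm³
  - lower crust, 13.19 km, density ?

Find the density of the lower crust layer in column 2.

2.89 g/cm³

Take the compensation level at the base of the deeper column (depth z_c below the surface of column 1) and equate Σ ρ_i t_i down to z_c; mantle fills any gap and the z_c terms cancel.
Column 1: 19.93×2.83 + 8.664×2.97 + (z_c − 28.594)×3.27
Column 2: 0.828×0 + 0.8998×2.58 + 8.183×2.9 + 13.19×ρ + (z_c − 0.828 − 22.2728)×3.27
The z_c×3.27 term appears on both sides and cancels. Collect the known terms of each column as K = Σ(ρt)_known − 3.27 × (depth of known layers): K_1 = 82.13398 − 3.27×28.594 = −11.3684; K_2 = 26.052184 − 3.27×(0.828 + 22.2728) = −49.487432.
Balance: K_1 = K_2 + 13.19×ρ, so ρ = (K_1 − K_2)/13.19 = 38.119/13.19 = 2.89 g/cm³.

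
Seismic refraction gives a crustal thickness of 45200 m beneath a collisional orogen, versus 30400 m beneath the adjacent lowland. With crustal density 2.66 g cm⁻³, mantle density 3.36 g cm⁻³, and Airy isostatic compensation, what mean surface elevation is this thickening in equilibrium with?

3080 m

Excess crust Δ = 45200 m − 30400 m = 14800 m, split between elevation h and root r with h + r = Δ.
Airy balance ρ_c h = (ρ_m − ρ_c) r gives r = h ρ_c/(ρ_m − ρ_c), so h (1 + ρ_c/(ρ_m − ρ_c)) = Δ, i.e. h = Δ (ρ_m − ρ_c)/ρ_m.
h = 14800 m × 0.7/3.36 = 3080 m.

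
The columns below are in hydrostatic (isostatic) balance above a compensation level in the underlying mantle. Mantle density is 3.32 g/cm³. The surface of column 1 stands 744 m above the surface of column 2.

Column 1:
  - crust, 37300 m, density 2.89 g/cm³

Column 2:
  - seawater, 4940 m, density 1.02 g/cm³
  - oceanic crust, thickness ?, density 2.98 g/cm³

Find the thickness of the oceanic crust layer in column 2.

Take the compensation level at the base of the deeper column (depth z_c below the surface of column 1) and equate Σ ρ_i t_i down to z_c; mantle fills any gap and the z_c terms cancel.
Column 1: 37300×2.89 + (z_c − 37300)×3.32
Column 2: 744×0 + 4940×1.02 + x×2.98 + (z_c − 744 − 4940 − x)×3.32
The z_c×3.32 term appears on both sides and cancels. Collect the known terms of each column as K = Σ(ρt)_known − 3.32 × (depth of known layers): K_1 = 107797 − 3.32×37300 = −16039; K_2 = 5038.8 − 3.32×(744 + 4940) = −13832.08.
Balance: K_1 = K_2 − x×(3.32 − 2.98), so x = (K_2 − K_1)/(3.32 − 2.98) = 2206.92/0.34 = 6490 m.

6490 m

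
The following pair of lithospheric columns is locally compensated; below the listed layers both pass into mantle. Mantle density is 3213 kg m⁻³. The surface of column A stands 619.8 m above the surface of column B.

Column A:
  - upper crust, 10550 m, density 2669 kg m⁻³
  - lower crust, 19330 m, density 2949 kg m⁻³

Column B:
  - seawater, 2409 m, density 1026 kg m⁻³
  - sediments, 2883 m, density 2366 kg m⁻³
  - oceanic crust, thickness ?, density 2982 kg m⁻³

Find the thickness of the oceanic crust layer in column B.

4940 m

Take the compensation level at the base of the deeper column (depth z_c below the surface of column A) and equate Σ ρ_i t_i down to z_c; mantle fills any gap and the z_c terms cancel.
Column A: 10550×2669 + 19330×2949 + (z_c − 29880)×3213
Column B: 619.8×0 + 2409×1026 + 2883×2366 + x×2982 + (z_c − 619.8 − 5292 − x)×3213
The z_c×3213 term appears on both sides and cancels. Collect the known terms of each column as K = Σ(ρt)_known − 3213 × (depth of known layers): K_A = 85162120 − 3213×29880 = −10842320; K_B = 9292812 − 3213×(619.8 + 5292) = −9701801.4.
Balance: K_A = K_B − x×(3213 − 2982), so x = (K_B − K_A)/(3213 − 2982) = 1140520/231 = 4940 m.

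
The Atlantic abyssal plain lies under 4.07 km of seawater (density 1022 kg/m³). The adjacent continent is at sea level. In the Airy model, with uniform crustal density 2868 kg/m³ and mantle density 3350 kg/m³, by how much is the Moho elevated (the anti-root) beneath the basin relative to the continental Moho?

Equating mass per unit area of the two columns: replacing crust with seawater at the top is compensated by replacing crust with mantle at the base: d (ρ_c − ρ_w) = a (ρ_m − ρ_c).
a = d (ρ_c − ρ_w)/(ρ_m − ρ_c) = 4.07 km × 1846/482 = 15.6 km.

15.6 km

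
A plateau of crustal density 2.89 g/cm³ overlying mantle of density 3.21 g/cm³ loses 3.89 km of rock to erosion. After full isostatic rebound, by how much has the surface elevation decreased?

Rebound u = e ρ_c/ρ_m = 3.89 km × 2.89/3.21 = 3.502 km.
Net surface drop = e − u = 3.89 km − 3.502 km = e (ρ_m − ρ_c)/ρ_m = 0.388 km.

0.388 km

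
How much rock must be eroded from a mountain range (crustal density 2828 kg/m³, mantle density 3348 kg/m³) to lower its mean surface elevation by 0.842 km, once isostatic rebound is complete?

Net drop Δ = e − u = e − e ρ_c/ρ_m = e (ρ_m − ρ_c)/ρ_m.
e = Δ ρ_m/(ρ_m − ρ_c) = 0.842 km × 3348/520 = 5.42 km.

5.42 km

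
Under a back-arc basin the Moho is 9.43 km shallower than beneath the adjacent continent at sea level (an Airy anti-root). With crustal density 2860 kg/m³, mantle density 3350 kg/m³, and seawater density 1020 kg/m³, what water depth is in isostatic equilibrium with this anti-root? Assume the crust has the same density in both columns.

2.51 km

Replacing a thickness d of crust by seawater at the top must be balanced by replacing crust with mantle at the base: d (ρ_c − ρ_w) = a (ρ_m − ρ_c).
d = a (ρ_m − ρ_c)/(ρ_c − ρ_w) = 9.43 km × 490/1840 = 2.51 km.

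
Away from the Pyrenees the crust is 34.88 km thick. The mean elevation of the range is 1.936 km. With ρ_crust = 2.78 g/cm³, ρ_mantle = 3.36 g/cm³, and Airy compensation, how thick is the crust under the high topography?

46.1 km

Root depth r = h ρ_c / (ρ_m − ρ_c) = 1.936 km × 2.78 / 0.58 = 9.279 km.
Total thickness = T + h + r = 34.88 km + 1.936 km + 9.279 km = 46.1 km.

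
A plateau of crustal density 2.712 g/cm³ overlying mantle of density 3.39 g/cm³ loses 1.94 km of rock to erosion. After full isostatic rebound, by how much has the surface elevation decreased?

0.388 km

Rebound u = e ρ_c/ρ_m = 1.94 km × 2.712/3.39 = 1.552 km.
Net surface drop = e − u = 1.94 km − 1.552 km = e (ρ_m − ρ_c)/ρ_m = 0.388 km.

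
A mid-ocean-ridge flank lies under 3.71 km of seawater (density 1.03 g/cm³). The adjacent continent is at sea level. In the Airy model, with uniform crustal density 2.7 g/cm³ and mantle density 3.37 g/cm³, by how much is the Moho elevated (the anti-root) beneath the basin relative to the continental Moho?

Isostatic balance requires: replacing crust with seawater at the top is compensated by replacing crust with mantle at the base: d (ρ_c − ρ_w) = a (ρ_m − ρ_c).
a = d (ρ_c − ρ_w)/(ρ_m − ρ_c) = 3.71 km × 1.67/0.67 = 9.25 km.

9.25 km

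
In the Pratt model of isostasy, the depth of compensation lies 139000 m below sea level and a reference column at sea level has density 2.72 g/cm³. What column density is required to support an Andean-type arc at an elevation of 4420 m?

2.64 g/cm³

Pratt balance: ρ_ref D = ρ (D + h).
ρ = ρ_ref D/(D + h) = 2.72 × 139000 m/(139000 m + 4420 m) = 2.64 g/cm³.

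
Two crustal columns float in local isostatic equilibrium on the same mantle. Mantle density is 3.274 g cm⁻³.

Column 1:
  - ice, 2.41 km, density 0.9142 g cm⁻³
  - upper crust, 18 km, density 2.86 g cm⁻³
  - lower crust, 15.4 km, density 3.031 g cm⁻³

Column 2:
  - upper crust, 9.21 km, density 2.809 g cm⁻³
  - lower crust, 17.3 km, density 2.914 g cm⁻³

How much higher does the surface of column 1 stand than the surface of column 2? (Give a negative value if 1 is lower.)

1.95 km

For any compensation level in the mantle, the mantle terms cancel and isostasy reduces to e = (Σt_1 − Σt_2) − (Σ(ρt)_1 − Σ(ρt)_2) / ρ_m.
Σt_1 = 35.81 km; Σt_2 = 26.51 km; Σ(ρt)_1 = 100.360622; Σ(ρt)_2 = 76.28309 (in km·g cm⁻³).
e = (35.81 − 26.51) − (100.360622 − 76.28309) / 3.274 = 1.95 km.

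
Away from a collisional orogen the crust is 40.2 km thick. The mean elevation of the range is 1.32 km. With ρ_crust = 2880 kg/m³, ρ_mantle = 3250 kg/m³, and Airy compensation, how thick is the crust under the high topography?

51.8 km

Root depth r = h ρ_c / (ρ_m − ρ_c) = 1.32 km × 2880 / 370 = 10.27 km.
Total thickness = T + h + r = 40.2 km + 1.32 km + 10.27 km = 51.8 km.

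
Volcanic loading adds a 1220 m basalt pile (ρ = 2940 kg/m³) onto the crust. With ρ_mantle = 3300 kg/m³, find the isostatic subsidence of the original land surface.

Subaerial loading: s = t ρ_load / ρ_m.
s = 1220 m × 2940/3300 = 1090 m.

1090 m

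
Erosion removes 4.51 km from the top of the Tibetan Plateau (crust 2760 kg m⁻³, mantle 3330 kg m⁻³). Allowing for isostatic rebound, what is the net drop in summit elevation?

0.772 km

Rebound u = e ρ_c/ρ_m = 4.51 km × 2760/3330 = 3.738 km.
Net surface drop = e − u = 4.51 km − 3.738 km = e (ρ_m − ρ_c)/ρ_m = 0.772 km.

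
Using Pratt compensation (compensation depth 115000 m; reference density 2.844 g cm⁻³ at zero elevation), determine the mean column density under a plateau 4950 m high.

Pratt balance: ρ_ref D = ρ (D + h).
ρ = ρ_ref D/(D + h) = 2.844 × 115000 m/(115000 m + 4950 m) = 2.73 g cm⁻³.

2.73 g cm⁻³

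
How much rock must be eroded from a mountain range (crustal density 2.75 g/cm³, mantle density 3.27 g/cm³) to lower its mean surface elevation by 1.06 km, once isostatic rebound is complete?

6.67 km

Net drop Δ = e − u = e − e ρ_c/ρ_m = e (ρ_m − ρ_c)/ρ_m.
e = Δ ρ_m/(ρ_m − ρ_c) = 1.06 km × 3.27/0.52 = 6.67 km.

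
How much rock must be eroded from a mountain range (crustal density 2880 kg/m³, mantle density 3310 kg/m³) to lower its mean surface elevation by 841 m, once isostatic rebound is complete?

Net drop Δ = e − u = e − e ρ_c/ρ_m = e (ρ_m − ρ_c)/ρ_m.
e = Δ ρ_m/(ρ_m − ρ_c) = 841 m × 3310/430 = 6470 m.

6470 m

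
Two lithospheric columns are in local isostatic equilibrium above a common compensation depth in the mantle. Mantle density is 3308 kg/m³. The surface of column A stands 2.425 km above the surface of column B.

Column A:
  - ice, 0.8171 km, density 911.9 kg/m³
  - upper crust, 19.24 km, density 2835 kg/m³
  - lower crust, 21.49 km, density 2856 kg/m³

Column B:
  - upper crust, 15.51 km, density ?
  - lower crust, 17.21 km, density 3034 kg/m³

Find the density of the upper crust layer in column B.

2790 kg/m³

Take the compensation level at the base of the deeper column (depth z_c below the surface of column A) and equate Σ ρ_i t_i down to z_c; mantle fills any gap and the z_c terms cancel.
Column A: 0.8171×911.9 + 19.24×2835 + 21.49×2856 + (z_c − 41.5471)×3308
Column B: 2.425×0 + 15.51×ρ + 17.21×3034 + (z_c − 2.425 − 32.72)×3308
The z_c×3308 term appears on both sides and cancels. Collect the known terms of each column as K = Σ(ρt)_known − 3308 × (depth of known layers): K_A = 116665.953 − 3308×41.5471 = −20771.8533; K_B = 52215.14 − 3308×(2.425 + 32.72) = −64044.52.
Balance: K_A = K_B + 15.51×ρ, so ρ = (K_A − K_B)/15.51 = 43272.7/15.51 = 2790 kg/m³.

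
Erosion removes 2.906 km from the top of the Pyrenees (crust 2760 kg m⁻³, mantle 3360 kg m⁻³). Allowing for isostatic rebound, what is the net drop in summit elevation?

Rebound u = e ρ_c/ρ_m = 2.906 km × 2760/3360 = 2.387 km.
Net surface drop = e − u = 2.906 km − 2.387 km = e (ρ_m − ρ_c)/ρ_m = 0.519 km.

0.519 km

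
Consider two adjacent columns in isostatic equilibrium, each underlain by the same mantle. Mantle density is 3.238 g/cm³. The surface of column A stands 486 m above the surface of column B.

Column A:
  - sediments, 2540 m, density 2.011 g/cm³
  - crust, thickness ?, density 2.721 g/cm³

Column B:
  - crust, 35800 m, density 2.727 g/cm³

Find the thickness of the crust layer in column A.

32400 m

Take the compensation level at the base of the deeper column (depth z_c below the surface of column A) and equate Σ ρ_i t_i down to z_c; mantle fills any gap and the z_c terms cancel.
Column A: 2540×2.011 + x×2.721 + (z_c − 2540 − x)×3.238
Column B: 486×0 + 35800×2.727 + (z_c − 486 − 35800)×3.238
The z_c×3.238 term appears on both sides and cancels. Collect the known terms of each column as K = Σ(ρt)_known − 3.238 × (depth of known layers): K_A = 5107.94 − 3.238×2540 = −3116.58; K_B = 97626.6 − 3.238×(486 + 35800) = −19867.468.
Balance: K_A − x×(3.238 − 2.721) = K_B, so x = (K_A − K_B)/(3.238 − 2.721) = 16750.9/0.517 = 32400 m.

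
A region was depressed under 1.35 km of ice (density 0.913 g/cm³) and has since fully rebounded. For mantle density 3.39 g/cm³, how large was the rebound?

0.364 km

Removing the load lets mantle flow back in; uplift u satisfies ρ_ice t = ρ_m u.
u = t ρ_ice/ρ_m = 1.35 km × 0.913/3.39 = 0.364 km.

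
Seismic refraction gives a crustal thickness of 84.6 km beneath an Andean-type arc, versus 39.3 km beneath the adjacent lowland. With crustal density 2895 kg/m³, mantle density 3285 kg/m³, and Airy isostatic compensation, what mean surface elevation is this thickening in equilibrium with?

Excess crust Δ = 84.6 km − 39.3 km = 45.3 km, split between elevation h and root r with h + r = Δ.
Airy balance ρ_c h = (ρ_m − ρ_c) r gives r = h ρ_c/(ρ_m − ρ_c), so h (1 + ρ_c/(ρ_m − ρ_c)) = Δ, i.e. h = Δ (ρ_m − ρ_c)/ρ_m.
h = 45.3 km × 390/3285 = 5.38 km.

5.38 km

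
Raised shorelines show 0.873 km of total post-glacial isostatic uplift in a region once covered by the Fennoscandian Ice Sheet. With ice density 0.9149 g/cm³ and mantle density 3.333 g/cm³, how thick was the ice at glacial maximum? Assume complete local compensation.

3.18 km

u = t ρ_ice/ρ_m → t = u ρ_m/ρ_ice = 0.873 km × 3.333/0.9149 = 3.18 km.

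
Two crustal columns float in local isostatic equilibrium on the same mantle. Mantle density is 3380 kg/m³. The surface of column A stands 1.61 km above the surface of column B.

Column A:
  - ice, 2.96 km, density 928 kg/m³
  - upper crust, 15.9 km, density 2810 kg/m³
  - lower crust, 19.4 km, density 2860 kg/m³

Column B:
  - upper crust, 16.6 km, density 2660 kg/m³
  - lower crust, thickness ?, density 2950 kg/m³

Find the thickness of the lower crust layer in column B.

Take the compensation level at the base of the deeper column (depth z_c below the surface of column A) and equate Σ ρ_i t_i down to z_c; mantle fills any gap and the z_c terms cancel.
Column A: 2.96×928 + 15.9×2810 + 19.4×2860 + (z_c − 38.26)×3380
Column B: 1.61×0 + 16.6×2660 + x×2950 + (z_c − 1.61 − 16.6 − x)×3380
The z_c×3380 term appears on both sides and cancels. Collect the known terms of each column as K = Σ(ρt)_known − 3380 × (depth of known layers): K_A = 102909.88 − 3380×38.26 = −26408.92; K_B = 44156 − 3380×(1.61 + 16.6) = −17393.8.
Balance: K_A = K_B − x×(3380 − 2950), so x = (K_B − K_A)/(3380 − 2950) = 9015.12/430 = 21 km.

21 km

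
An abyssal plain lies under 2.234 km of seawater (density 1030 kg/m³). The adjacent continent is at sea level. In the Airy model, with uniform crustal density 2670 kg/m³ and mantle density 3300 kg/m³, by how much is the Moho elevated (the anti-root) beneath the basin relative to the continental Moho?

Isostatic balance requires: replacing crust with seawater at the top is compensated by replacing crust with mantle at the base: d (ρ_c − ρ_w) = a (ρ_m − ρ_c).
a = d (ρ_c − ρ_w)/(ρ_m − ρ_c) = 2.234 km × 1640/630 = 5.82 km.

5.82 km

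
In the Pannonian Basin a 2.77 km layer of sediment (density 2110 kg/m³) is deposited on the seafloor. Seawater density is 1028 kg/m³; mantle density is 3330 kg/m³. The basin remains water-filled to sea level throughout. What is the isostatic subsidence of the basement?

1.3 km

Submarine loading: the sediment displaces seawater, and the subsidence is in turn flooded, so s (ρ_m − ρ_w) = t (ρ_sed − ρ_w).
s = 2.77 km × (2110 − 1028) / (3330 − 1028) = 1.3 km.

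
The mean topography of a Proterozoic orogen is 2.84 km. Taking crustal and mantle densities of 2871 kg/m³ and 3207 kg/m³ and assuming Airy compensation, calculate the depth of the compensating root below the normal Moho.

24.3 km

For local isostatic compensation: the weight of the topography is balanced by the buoyancy of the root, ρ_c h = (ρ_m − ρ_c) r.
r = h · ρ_c / (ρ_m − ρ_c) = 2.84 km × 2871 / (3207 − 2871) = 24.3 km.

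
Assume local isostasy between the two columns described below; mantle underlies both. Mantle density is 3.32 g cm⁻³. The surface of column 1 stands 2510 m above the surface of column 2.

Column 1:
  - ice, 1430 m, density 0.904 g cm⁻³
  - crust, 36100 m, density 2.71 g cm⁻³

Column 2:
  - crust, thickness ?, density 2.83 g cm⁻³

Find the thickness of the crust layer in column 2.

35000 m

Take the compensation level at the base of the deeper column (depth z_c below the surface of column 1) and equate Σ ρ_i t_i down to z_c; mantle fills any gap and the z_c terms cancel.
Column 1: 1430×0.904 + 36100×2.71 + (z_c − 37530)×3.32
Column 2: 2510×0 + x×2.83 + (z_c − 2510 − 0 − x)×3.32
The z_c×3.32 term appears on both sides and cancels. Collect the known terms of each column as K = Σ(ρt)_known − 3.32 × (depth of known layers): K_1 = 99123.72 − 3.32×37530 = −25475.88; K_2 = 0 − 3.32×(2510 + 0) = −8333.2.
Balance: K_1 = K_2 − x×(3.32 − 2.83), so x = (K_2 − K_1)/(3.32 − 2.83) = 17142.7/0.49 = 35000 m.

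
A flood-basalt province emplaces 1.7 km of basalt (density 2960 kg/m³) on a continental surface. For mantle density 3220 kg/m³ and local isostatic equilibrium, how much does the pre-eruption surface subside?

1.56 km

Subaerial loading: s = t ρ_load / ρ_m.
s = 1.7 km × 2960/3220 = 1.56 km.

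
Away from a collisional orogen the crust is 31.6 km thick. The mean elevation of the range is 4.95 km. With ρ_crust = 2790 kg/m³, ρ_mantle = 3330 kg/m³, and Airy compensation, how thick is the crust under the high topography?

62.1 km

Root depth r = h ρ_c / (ρ_m − ρ_c) = 4.95 km × 2790 / 540 = 25.57 km.
Total thickness = T + h + r = 31.6 km + 4.95 km + 25.57 km = 62.1 km.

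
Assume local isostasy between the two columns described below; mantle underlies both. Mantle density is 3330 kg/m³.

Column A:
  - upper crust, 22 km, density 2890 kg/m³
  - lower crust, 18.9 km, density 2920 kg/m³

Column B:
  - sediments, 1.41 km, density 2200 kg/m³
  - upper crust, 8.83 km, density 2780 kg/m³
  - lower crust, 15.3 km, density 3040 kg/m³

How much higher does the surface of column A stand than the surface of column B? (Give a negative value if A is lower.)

1.96 km

For any compensation level in the mantle, the mantle terms cancel and isostasy reduces to e = (Σt_A − Σt_B) − (Σ(ρt)_A − Σ(ρt)_B) / ρ_m.
Σt_A = 40.9 km; Σt_B = 25.54 km; Σ(ρt)_A = 118768; Σ(ρt)_B = 74161.4 (in km·kg/m³).
e = (40.9 − 25.54) − (118768 − 74161.4) / 3330 = 1.96 km.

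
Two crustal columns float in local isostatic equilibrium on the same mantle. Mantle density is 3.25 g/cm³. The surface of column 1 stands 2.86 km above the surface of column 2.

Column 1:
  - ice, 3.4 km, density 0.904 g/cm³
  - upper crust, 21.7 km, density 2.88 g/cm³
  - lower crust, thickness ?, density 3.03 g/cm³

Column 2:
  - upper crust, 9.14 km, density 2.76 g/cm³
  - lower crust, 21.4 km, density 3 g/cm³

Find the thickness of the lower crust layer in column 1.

Take the compensation level at the base of the deeper column (depth z_c below the surface of column 1) and equate Σ ρ_i t_i down to z_c; mantle fills any gap and the z_c terms cancel.
Column 1: 3.4×0.904 + 21.7×2.88 + x×3.03 + (z_c − 25.1 − x)×3.25
Column 2: 2.86×0 + 9.14×2.76 + 21.4×3 + (z_c − 2.86 − 30.54)×3.25
The z_c×3.25 term appears on both sides and cancels. Collect the known terms of each column as K = Σ(ρt)_known − 3.25 × (depth of known layers): K_1 = 65.5696 − 3.25×25.1 = −16.0054; K_2 = 89.4264 − 3.25×(2.86 + 30.54) = −19.1236.
Balance: K_1 − x×(3.25 − 3.03) = K_2, so x = (K_1 − K_2)/(3.25 − 3.03) = 3.1182/0.22 = 14.2 km.

14.2 km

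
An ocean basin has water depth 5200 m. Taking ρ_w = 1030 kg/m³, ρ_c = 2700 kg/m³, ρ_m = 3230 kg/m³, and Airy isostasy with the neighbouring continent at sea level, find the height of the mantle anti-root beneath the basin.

In Airy isostatic equilibrium: replacing crust with seawater at the top is compensated by replacing crust with mantle at the base: d (ρ_c − ρ_w) = a (ρ_m − ρ_c).
a = d (ρ_c − ρ_w)/(ρ_m − ρ_c) = 5200 m × 1670/530 = 16400 m.

16400 m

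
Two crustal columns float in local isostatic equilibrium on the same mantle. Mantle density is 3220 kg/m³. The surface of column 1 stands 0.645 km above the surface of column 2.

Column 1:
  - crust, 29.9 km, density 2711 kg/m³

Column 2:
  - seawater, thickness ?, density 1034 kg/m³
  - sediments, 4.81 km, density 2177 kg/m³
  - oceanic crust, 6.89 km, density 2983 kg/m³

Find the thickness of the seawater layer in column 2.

2.97 km

Take the compensation level at the base of the deeper column (depth z_c below the surface of column 1) and equate Σ ρ_i t_i down to z_c; mantle fills any gap and the z_c terms cancel.
Column 1: 29.9×2711 + (z_c − 29.9)×3220
Column 2: 0.645×0 + x×1034 + 4.81×2177 + 6.89×2983 + (z_c − 0.645 − 11.7 − x)×3220
The z_c×3220 term appears on both sides and cancels. Collect the known terms of each column as K = Σ(ρt)_known − 3220 × (depth of known layers): K_1 = 81058.9 − 3220×29.9 = −15219.1; K_2 = 31024.24 − 3220×(0.645 + 11.7) = −8726.66.
Balance: K_1 = K_2 − x×(3220 − 1034), so x = (K_2 − K_1)/(3220 − 1034) = 6492.44/2186 = 2.97 km.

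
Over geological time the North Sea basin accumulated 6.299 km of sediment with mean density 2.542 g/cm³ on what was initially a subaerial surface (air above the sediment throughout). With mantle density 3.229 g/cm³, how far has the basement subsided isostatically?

4.96 km

Subaerial load: s = t ρ_sed / ρ_m = 6.299 km × 2.542/3.229 = 4.96 km.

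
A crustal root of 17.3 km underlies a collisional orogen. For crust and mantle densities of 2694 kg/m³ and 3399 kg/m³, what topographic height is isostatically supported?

For local isostatic compensation: ρ_c h = (ρ_m − ρ_c) r.
h = r (ρ_m − ρ_c) / ρ_c = 17.3 km × (3399 − 2694) / 2694 = 4.53 km.

4.53 km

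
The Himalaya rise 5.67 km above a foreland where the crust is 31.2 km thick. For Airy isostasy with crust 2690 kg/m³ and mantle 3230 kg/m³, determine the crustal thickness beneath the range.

Root depth r = h ρ_c / (ρ_m − ρ_c) = 5.67 km × 2690 / 540 = 28.25 km.
Total thickness = T + h + r = 31.2 km + 5.67 km + 28.25 km = 65.1 km.

65.1 km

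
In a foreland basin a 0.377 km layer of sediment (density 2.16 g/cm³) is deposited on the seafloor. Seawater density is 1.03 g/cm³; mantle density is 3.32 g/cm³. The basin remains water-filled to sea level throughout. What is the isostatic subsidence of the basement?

0.186 km

Submarine loading: the sediment displaces seawater, and the subsidence is in turn flooded, so s (ρ_m − ρ_w) = t (ρ_sed − ρ_w).
s = 0.377 km × (2.16 − 1.03) / (3.32 − 1.03) = 0.186 km.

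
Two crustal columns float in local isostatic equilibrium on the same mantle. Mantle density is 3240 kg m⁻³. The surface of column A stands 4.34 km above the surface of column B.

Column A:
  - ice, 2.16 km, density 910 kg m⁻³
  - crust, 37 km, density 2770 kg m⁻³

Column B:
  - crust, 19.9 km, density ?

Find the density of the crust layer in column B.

2820 kg m⁻³

Take the compensation level at the base of the deeper column (depth z_c below the surface of column A) and equate Σ ρ_i t_i down to z_c; mantle fills any gap and the z_c terms cancel.
Column A: 2.16×910 + 37×2770 + (z_c − 39.16)×3240
Column B: 4.34×0 + 19.9×ρ + (z_c − 4.34 − 19.9)×3240
The z_c×3240 term appears on both sides and cancels. Collect the known terms of each column as K = Σ(ρt)_known − 3240 × (depth of known layers): K_A = 104455.6 − 3240×39.16 = −22422.8; K_B = 0 − 3240×(4.34 + 19.9) = −78537.6.
Balance: K_A = K_B + 19.9×ρ, so ρ = (K_A − K_B)/19.9 = 56114.8/19.9 = 2820 kg m⁻³.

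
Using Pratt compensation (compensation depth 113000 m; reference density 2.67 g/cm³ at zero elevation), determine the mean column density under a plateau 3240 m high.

2.6 g/cm³

Pratt balance: ρ_ref D = ρ (D + h).
ρ = ρ_ref D/(D + h) = 2.67 × 113000 m/(113000 m + 3240 m) = 2.6 g/cm³.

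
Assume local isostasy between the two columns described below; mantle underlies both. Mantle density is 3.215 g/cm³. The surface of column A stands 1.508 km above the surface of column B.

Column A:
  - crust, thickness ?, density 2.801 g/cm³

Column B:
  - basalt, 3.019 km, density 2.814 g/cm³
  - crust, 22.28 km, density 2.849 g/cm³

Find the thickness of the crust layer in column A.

34.3 km

Take the compensation level at the base of the deeper column (depth z_c below the surface of column A) and equate Σ ρ_i t_i down to z_c; mantle fills any gap and the z_c terms cancel.
Column A: x×2.801 + (z_c − 0 − x)×3.215
Column B: 1.508×0 + 3.019×2.814 + 22.28×2.849 + (z_c − 1.508 − 25.299)×3.215
The z_c×3.215 term appears on both sides and cancels. Collect the known terms of each column as K = Σ(ρt)_known − 3.215 × (depth of known layers): K_A = 0 − 3.215×0 = 0; K_B = 71.971186 − 3.215×(1.508 + 25.299) = −14.213319.
Balance: K_A − x×(3.215 − 2.801) = K_B, so x = (K_A − K_B)/(3.215 − 2.801) = 14.2133/0.414 = 34.3 km.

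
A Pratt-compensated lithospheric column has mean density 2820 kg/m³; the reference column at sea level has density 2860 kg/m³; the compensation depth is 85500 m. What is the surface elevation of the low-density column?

1210 m

ρ_ref D = ρ (D + h) → h = D (ρ_ref − ρ)/ρ.
h = 85500 m × (2860 − 2820)/2820 = 1210 m.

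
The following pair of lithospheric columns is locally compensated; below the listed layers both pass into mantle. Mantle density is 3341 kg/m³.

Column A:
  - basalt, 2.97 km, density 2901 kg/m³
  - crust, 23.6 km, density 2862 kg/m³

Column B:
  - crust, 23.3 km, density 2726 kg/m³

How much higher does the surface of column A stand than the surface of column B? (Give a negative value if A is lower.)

−0.514 km

For any compensation level in the mantle, the mantle terms cancel and isostasy reduces to e = (Σt_A − Σt_B) − (Σ(ρt)_A − Σ(ρt)_B) / ρ_m.
Σt_A = 26.57 km; Σt_B = 23.3 km; Σ(ρt)_A = 76159.17; Σ(ρt)_B = 63515.8 (in km·kg/m³).
e = (26.57 − 23.3) − (76159.17 − 63515.8) / 3341 = −0.514 km.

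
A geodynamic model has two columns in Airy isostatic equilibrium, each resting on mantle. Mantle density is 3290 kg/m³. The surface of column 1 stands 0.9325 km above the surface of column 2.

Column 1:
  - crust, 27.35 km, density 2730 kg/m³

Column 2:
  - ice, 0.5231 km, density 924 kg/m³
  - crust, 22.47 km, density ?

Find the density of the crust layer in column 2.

2800 kg/m³

Take the compensation level at the base of the deeper column (depth z_c below the surface of column 1) and equate Σ ρ_i t_i down to z_c; mantle fills any gap and the z_c terms cancel.
Column 1: 27.35×2730 + (z_c − 27.35)×3290
Column 2: 0.9325×0 + 0.5231×924 + 22.47×ρ + (z_c − 0.9325 − 22.9931)×3290
The z_c×3290 term appears on both sides and cancels. Collect the known terms of each column as K = Σ(ρt)_known − 3290 × (depth of known layers): K_1 = 74665.5 − 3290×27.35 = −15316; K_2 = 483.3444 − 3290×(0.9325 + 22.9931) = −78231.8796.
Balance: K_1 = K_2 + 22.47×ρ, so ρ = (K_1 − K_2)/22.47 = 62915.9/22.47 = 2800 kg/m³.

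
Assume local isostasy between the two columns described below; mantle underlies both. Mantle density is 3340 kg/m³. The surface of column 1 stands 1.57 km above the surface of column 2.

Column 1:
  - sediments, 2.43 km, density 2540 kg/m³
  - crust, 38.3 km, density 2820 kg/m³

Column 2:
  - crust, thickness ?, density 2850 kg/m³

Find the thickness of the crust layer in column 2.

Take the compensation level at the base of the deeper column (depth z_c below the surface of column 1) and equate Σ ρ_i t_i down to z_c; mantle fills any gap and the z_c terms cancel.
Column 1: 2.43×2540 + 38.3×2820 + (z_c − 40.73)×3340
Column 2: 1.57×0 + x×2850 + (z_c − 1.57 − 0 − x)×3340
The z_c×3340 term appears on both sides and cancels. Collect the known terms of each column as K = Σ(ρt)_known − 3340 × (depth of known layers): K_1 = 114178.2 − 3340×40.73 = −21860; K_2 = 0 − 3340×(1.57 + 0) = −5243.8.
Balance: K_1 = K_2 − x×(3340 − 2850), so x = (K_2 − K_1)/(3340 − 2850) = 16616.2/490 = 33.9 km.

33.9 km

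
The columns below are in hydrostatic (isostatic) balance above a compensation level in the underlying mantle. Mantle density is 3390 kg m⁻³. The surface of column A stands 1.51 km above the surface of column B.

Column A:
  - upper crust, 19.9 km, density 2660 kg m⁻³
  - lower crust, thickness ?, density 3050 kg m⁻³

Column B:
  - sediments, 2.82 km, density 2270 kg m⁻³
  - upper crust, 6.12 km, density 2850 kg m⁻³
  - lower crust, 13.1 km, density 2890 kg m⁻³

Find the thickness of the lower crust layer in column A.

Take the compensation level at the base of the deeper column (depth z_c below the surface of column A) and equate Σ ρ_i t_i down to z_c; mantle fills any gap and the z_c terms cancel.
Column A: 19.9×2660 + x×3050 + (z_c − 19.9 − x)×3390
Column B: 1.51×0 + 2.82×2270 + 6.12×2850 + 13.1×2890 + (z_c − 1.51 − 22.04)×3390
The z_c×3390 term appears on both sides and cancels. Collect the known terms of each column as K = Σ(ρt)_known − 3390 × (depth of known layers): K_A = 52934 − 3390×19.9 = −14527; K_B = 61702.4 − 3390×(1.51 + 22.04) = −18132.1.
Balance: K_A − x×(3390 − 3050) = K_B, so x = (K_A − K_B)/(3390 − 3050) = 3605.1/340 = 10.6 km.

10.6 km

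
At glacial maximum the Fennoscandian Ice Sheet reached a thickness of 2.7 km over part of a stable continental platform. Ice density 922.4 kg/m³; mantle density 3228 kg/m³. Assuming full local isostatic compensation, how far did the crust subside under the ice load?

Equating mass per unit area of the two columns: the ice load ρ_ice t is balanced by mantle displaced below, ρ_m s.
s = t ρ_ice / ρ_m = 2.7 km × 922.4/3228 = 0.772 km.

0.772 km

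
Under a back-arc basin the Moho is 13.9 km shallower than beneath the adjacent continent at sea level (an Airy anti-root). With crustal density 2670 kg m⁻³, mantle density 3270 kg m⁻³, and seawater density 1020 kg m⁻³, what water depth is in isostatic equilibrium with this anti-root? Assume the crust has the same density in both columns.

5.05 km

Replacing a thickness d of crust by seawater at the top must be balanced by replacing crust with mantle at the base: d (ρ_c − ρ_w) = a (ρ_m − ρ_c).
d = a (ρ_m − ρ_c)/(ρ_c − ρ_w) = 13.9 km × 600/1650 = 5.05 km.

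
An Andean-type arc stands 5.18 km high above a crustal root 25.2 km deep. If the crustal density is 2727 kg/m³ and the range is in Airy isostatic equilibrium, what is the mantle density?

3290 kg/m³

Airy balance: ρ_c h = (ρ_m − ρ_c) r → ρ_m = ρ_c (1 + h/r).
ρ_m = 2727 × (1 + 5.18 km/25.2 km) = 3290 kg/m³.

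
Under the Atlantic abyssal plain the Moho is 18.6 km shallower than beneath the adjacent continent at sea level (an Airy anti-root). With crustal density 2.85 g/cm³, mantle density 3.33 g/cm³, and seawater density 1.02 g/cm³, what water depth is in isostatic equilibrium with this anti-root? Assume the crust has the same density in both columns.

4.88 km

Replacing a thickness d of crust by seawater at the top must be balanced by replacing crust with mantle at the base: d (ρ_c − ρ_w) = a (ρ_m − ρ_c).
d = a (ρ_m − ρ_c)/(ρ_c − ρ_w) = 18.6 km × 0.48/1.83 = 4.88 km.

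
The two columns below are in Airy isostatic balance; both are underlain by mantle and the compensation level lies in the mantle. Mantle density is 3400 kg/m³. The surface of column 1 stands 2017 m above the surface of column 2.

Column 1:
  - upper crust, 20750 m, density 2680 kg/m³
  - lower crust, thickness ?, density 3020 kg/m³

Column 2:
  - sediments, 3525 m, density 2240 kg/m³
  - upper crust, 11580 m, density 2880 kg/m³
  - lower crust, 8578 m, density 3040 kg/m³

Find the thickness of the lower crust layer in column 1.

13500 m

Take the compensation level at the base of the deeper column (depth z_c below the surface of column 1) and equate Σ ρ_i t_i down to z_c; mantle fills any gap and the z_c terms cancel.
Column 1: 20750×2680 + x×3020 + (z_c − 20750 − x)×3400
Column 2: 2017×0 + 3525×2240 + 11580×2880 + 8578×3040 + (z_c − 2017 − 23683)×3400
The z_c×3400 term appears on both sides and cancels. Collect the known terms of each column as K = Σ(ρt)_known − 3400 × (depth of known layers): K_1 = 55610000 − 3400×20750 = −14940000; K_2 = 67323520 − 3400×(2017 + 23683) = −20056480.
Balance: K_1 − x×(3400 − 3020) = K_2, so x = (K_1 − K_2)/(3400 − 3020) = 5116480/380 = 13500 m.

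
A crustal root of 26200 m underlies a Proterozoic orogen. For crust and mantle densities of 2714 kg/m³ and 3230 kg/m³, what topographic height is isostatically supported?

Equating mass per unit area of the two columns: ρ_c h = (ρ_m − ρ_c) r.
h = r (ρ_m − ρ_c) / ρ_c = 26200 m × (3230 − 2714) / 2714 = 4980 m.

4980 m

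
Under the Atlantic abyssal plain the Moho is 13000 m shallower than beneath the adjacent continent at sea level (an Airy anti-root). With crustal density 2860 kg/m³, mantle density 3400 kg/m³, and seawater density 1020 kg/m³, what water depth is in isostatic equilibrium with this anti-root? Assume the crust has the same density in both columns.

3820 m

Replacing a thickness d of crust by seawater at the top must be balanced by replacing crust with mantle at the base: d (ρ_c − ρ_w) = a (ρ_m − ρ_c).
d = a (ρ_m − ρ_c)/(ρ_c − ρ_w) = 13000 m × 540/1840 = 3820 m.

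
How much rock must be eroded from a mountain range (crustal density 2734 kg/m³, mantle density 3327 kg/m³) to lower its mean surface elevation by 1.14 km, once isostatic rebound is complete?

Net drop Δ = e − u = e − e ρ_c/ρ_m = e (ρ_m − ρ_c)/ρ_m.
e = Δ ρ_m/(ρ_m − ρ_c) = 1.14 km × 3327/593 = 6.4 km.

6.4 km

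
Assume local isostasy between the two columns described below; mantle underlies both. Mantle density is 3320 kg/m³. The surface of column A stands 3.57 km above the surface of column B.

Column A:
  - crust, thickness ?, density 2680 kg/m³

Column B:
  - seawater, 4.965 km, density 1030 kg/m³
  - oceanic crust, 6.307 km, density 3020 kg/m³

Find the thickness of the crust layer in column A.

Take the compensation level at the base of the deeper column (depth z_c below the surface of column A) and equate Σ ρ_i t_i down to z_c; mantle fills any gap and the z_c terms cancel.
Column A: x×2680 + (z_c − 0 − x)×3320
Column B: 3.57×0 + 4.965×1030 + 6.307×3020 + (z_c − 3.57 − 11.272)×3320
The z_c×3320 term appears on both sides and cancels. Collect the known terms of each column as K = Σ(ρt)_known − 3320 × (depth of known layers): K_A = 0 − 3320×0 = 0; K_B = 24161.09 − 3320×(3.57 + 11.272) = −25114.35.
Balance: K_A − x×(3320 − 2680) = K_B, so x = (K_A − K_B)/(3320 − 2680) = 25114.4/640 = 39.2 km.

39.2 km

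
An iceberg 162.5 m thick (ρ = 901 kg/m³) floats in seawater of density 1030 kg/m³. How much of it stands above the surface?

Floating equilibrium: submerged depth d = t ρ_obj/ρ_fluid = 162.5 m × 901/1030 = 142.1 m.
Freeboard = t − d = 162.5 m − 142.1 m = 20.4 m.

20.4 m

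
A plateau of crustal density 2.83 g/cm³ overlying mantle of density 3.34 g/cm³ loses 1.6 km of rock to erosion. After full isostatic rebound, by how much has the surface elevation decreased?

Rebound u = e ρ_c/ρ_m = 1.6 km × 2.83/3.34 = 1.356 km.
Net surface drop = e − u = 1.6 km − 1.356 km = e (ρ_m − ρ_c)/ρ_m = 0.244 km.

0.244 km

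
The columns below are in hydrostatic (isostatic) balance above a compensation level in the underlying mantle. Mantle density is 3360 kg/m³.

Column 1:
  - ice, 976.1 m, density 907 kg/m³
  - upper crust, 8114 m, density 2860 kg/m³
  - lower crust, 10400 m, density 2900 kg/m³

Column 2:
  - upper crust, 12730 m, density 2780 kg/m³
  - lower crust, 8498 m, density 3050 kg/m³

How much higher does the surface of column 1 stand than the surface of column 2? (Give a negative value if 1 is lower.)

For any compensation level in the mantle, the mantle terms cancel and isostasy reduces to e = (Σt_1 − Σt_2) − (Σ(ρt)_1 − Σ(ρt)_2) / ρ_m.
Σt_1 = 19490.1 m; Σt_2 = 21228 m; Σ(ρt)_1 = 54251362.7; Σ(ρt)_2 = 61308300 (in m·kg/m³).
e = (19490.1 − 21228) − (54251362.7 − 61308300) / 3360 = 362 m.

362 m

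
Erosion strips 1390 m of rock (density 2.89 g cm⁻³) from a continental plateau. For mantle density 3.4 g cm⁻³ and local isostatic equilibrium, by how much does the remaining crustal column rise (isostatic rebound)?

1180 m

Unloading: uplift u = e ρ_c/ρ_m = 1390 m × 2.89/3.4 = 1180 m.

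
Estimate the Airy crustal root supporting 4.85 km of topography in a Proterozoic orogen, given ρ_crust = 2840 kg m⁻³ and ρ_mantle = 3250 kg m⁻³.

In Airy isostatic equilibrium: the weight of the topography is balanced by the buoyancy of the root, ρ_c h = (ρ_m − ρ_c) r.
r = h · ρ_c / (ρ_m − ρ_c) = 4.85 km × 2840 / (3250 − 2840) = 33.6 km.

33.6 km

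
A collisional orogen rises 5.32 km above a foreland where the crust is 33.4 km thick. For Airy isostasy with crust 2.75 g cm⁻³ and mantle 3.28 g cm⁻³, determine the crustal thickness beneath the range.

Root depth r = h ρ_c / (ρ_m − ρ_c) = 5.32 km × 2.75 / 0.53 = 27.6 km.
Total thickness = T + h + r = 33.4 km + 5.32 km + 27.6 km = 66.3 km.

66.3 km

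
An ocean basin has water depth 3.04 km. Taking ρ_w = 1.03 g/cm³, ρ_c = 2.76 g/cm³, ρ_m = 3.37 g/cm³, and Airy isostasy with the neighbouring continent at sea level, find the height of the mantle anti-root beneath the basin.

8.62 km

Isostatic balance requires: replacing crust with seawater at the top is compensated by replacing crust with mantle at the base: d (ρ_c − ρ_w) = a (ρ_m − ρ_c).
a = d (ρ_c − ρ_w)/(ρ_m − ρ_c) = 3.04 km × 1.73/0.61 = 8.62 km.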